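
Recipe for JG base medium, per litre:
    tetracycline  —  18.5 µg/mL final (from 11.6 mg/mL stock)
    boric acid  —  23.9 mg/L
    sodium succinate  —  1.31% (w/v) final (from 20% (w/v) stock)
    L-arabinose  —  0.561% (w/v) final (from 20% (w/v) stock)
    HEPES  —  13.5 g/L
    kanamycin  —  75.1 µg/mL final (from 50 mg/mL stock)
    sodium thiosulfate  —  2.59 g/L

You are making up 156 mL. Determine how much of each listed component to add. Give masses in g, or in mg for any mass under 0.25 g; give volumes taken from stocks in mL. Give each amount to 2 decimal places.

Target volume = 156 mL = 0.156 L.
tetracycline: C1V1 = C2V2 → 18.5 µg/mL × 156 mL ÷ 11600 µg/mL = 0.25 mL
boric acid: 23.9 mg/L × 0.156 L = 3.73 mg
sodium succinate: C1V1 = C2V2 → 1.31% ÷ 20% × 156 mL = 10.22 mL
L-arabinose: dilute stock: 0.561% ÷ 20% × 156 mL = 4.38 mL
HEPES: 13.5 g/L × 0.156 L = 2.11 g
kanamycin: C1V1 = C2V2 → 75.1 µg/mL × 156 mL ÷ 50000 µg/mL = 0.23 mL
sodium thiosulfate: 2.59 g/L × 0.156 L = 0.40 g

tetracycline 0.25 mL; boric acid 3.73 mg; sodium succinate 10.22 mL; L-arabinose 4.38 mL; HEPES 2.11 g; kanamycin 0.23 mL; sodium thiosulfate 0.40 g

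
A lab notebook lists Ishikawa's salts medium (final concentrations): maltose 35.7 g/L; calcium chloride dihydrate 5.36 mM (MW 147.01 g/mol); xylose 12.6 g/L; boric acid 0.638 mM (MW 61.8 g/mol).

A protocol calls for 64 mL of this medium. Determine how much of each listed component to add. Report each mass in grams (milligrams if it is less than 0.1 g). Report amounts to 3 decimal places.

Scale factor relative to 1 L: 0.064.
maltose: 35.7 g/L × 0.064 L = 2.285 g
calcium chloride dihydrate: 5.36 mmol/L × 147.01 mg/mmol × 0.064 L = 50.430 mg
xylose: 12.6 g/L × 0.064 L = 0.806 g
boric acid: 0.638 mmol/L × 61.8 mg/mmol × 0.064 L = 2.523 mg

maltose 2.285 g; calcium chloride dihydrate 50.430 mg; xylose 0.806 g; boric acid 2.523 mg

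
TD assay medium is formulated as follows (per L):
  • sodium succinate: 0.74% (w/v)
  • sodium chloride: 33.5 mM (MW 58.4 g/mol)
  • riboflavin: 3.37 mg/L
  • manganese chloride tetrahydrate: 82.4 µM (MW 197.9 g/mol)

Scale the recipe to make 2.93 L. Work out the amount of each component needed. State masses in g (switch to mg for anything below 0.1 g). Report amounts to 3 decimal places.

Working volume: 2.93 L.
sodium succinate: 0.74 g per 100 mL × 2930 mL ÷ 100 = 21.682 g
sodium chloride: 33.5 mmol/L × 58.4 g/mol × 2.93 L ÷ 1000 = 5.732 g
riboflavin: 3.37 mg/L × 2.93 L = 9.874 mg
manganese chloride tetrahydrate: 82.4 µmol/L × 197.9 g/mol × 2.93 L ÷ 1000 = 47.779 mg

sodium succinate 21.682 g; sodium chloride 5.732 g; riboflavin 9.874 mg; manganese chloride tetrahydrate 47.779 mg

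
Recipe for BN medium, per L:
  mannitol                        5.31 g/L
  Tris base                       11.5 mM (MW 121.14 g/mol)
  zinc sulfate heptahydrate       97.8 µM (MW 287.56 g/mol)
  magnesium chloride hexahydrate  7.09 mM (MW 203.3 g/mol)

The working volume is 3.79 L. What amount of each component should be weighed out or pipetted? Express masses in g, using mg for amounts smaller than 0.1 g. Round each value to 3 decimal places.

Scale factor relative to 1 L: 3.79.
mannitol: 5.31 g/L × 3.79 L = 20.125 g
Tris base: 11.5 mmol/L × 121.14 g/mol × 3.79 L ÷ 1000 = 5.280 g
zinc sulfate heptahydrate: 97.8 µmol/L × 287.56 g/mol × 3.79 L ÷ 1000 = 106.588 mg = 0.107 g
magnesium chloride hexahydrate: 7.09 mmol/L × 203.3 g/mol × 3.79 L ÷ 1000 = 5.463 g

mannitol 20.125 g; Tris base 5.280 g; zinc sulfate heptahydrate 0.107 g; magnesium chloride hexahydrate 5.463 g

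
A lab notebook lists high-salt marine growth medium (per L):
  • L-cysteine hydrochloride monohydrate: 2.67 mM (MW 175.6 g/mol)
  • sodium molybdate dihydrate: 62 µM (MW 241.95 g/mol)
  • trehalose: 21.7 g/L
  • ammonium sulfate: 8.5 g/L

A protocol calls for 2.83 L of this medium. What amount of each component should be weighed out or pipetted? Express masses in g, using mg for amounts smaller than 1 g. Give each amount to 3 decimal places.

Scale factor relative to 1 L: 2.83.
L-cysteine hydrochloride monohydrate: 2.67 mmol/L × 175.6 g/mol × 2.83 L ÷ 1000 = 1.327 g
sodium molybdate dihydrate: 62 µmol/L × 241.95 g/mol × 2.83 L ÷ 1000 = 42.453 mg
trehalose: 21.7 g/L × 2.83 L = 61.411 g
ammonium sulfate: 8.5 g/L × 2.83 L = 24.055 g

L-cysteine hydrochloride monohydrate 1.327 g; sodium molybdate dihydrate 42.453 mg; trehalose 61.411 g; ammonium sulfate 24.055 g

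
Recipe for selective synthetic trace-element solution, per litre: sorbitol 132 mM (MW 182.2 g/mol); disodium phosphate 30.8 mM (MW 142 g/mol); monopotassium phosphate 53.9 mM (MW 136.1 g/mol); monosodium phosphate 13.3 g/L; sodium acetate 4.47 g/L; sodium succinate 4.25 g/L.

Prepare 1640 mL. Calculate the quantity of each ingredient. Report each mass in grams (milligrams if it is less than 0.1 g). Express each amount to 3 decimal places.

sorbitol 39.443 g; disodium phosphate 7.173 g; monopotassium phosphate 12.031 g; monosodium phosphate 21.812 g; sodium acetate 7.331 g; sodium succinate 6.970 g

Working volume: 1640 mL = 1.64 L.
sorbitol: 132 mmol/L × 182.2 g/mol × 1.64 L ÷ 1000 = 39.443 g
disodium phosphate: 30.8 mmol/L × 142 g/mol × 1.64 L ÷ 1000 = 7.173 g
monopotassium phosphate: 53.9 mmol/L × 136.1 g/mol × 1.64 L ÷ 1000 = 12.031 g
monosodium phosphate: 13.3 g/L × 1.64 L = 21.812 g
sodium acetate: 4.47 g/L × 1.64 L = 7.331 g
sodium succinate: 4.25 g/L × 1.64 L = 6.970 g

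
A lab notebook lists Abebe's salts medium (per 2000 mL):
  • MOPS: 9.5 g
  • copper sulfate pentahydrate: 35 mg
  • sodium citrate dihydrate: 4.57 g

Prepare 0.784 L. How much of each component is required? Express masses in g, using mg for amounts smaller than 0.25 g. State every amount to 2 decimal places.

MOPS 3.72 g; copper sulfate pentahydrate 13.72 mg; sodium citrate dihydrate 1.79 g

Scale factor = 784 mL / 2000 mL = 0.392.
MOPS: 9.5 g × (784 mL / 2000 mL) = 3.72 g
copper sulfate pentahydrate: 35 mg × (784 mL / 2000 mL) = 13.72 mg
sodium citrate dihydrate: 4.57 g × (784 mL / 2000 mL) = 1.79 g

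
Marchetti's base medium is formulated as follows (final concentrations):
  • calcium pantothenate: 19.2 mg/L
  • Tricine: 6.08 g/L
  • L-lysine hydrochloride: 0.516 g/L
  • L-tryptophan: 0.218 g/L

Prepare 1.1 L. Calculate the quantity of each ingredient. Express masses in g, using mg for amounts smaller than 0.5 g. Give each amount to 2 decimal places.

calcium pantothenate 21.12 mg; Tricine 6.69 g; L-lysine hydrochloride 0.57 g; L-tryptophan 239.80 mg

Scale factor relative to 1 L: 1.1.
calcium pantothenate: 19.2 mg/L × 1.1 L = 21.12 mg
Tricine: 6.08 g/L × 1.1 L = 6.69 g
L-lysine hydrochloride: 0.516 g/L × 1.1 L = 0.57 g
L-tryptophan: 0.218 g/L × 1.1 L = 0.2398 g = 239.80 mg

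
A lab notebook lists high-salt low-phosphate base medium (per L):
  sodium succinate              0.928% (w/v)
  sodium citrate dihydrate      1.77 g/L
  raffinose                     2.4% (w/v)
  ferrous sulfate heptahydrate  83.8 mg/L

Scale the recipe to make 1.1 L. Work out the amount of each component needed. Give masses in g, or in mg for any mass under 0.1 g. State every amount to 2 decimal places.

Scale factor relative to 1 L: 1.1.
sodium succinate: 0.928% w/v = 9.28 g/L → 9.28 × 1.1 L = 10.21 g
sodium citrate dihydrate: 1.77 g/L × 1.1 L = 1.95 g
raffinose: 2.4% w/v = 24 g/L → 24 × 1.1 L = 26.40 g
ferrous sulfate heptahydrate: 83.8 mg/L × 1.1 L = 92.18 mg

sodium succinate 10.21 g; sodium citrate dihydrate 1.95 g; raffinose 26.40 g; ferrous sulfate heptahydrate 92.18 mg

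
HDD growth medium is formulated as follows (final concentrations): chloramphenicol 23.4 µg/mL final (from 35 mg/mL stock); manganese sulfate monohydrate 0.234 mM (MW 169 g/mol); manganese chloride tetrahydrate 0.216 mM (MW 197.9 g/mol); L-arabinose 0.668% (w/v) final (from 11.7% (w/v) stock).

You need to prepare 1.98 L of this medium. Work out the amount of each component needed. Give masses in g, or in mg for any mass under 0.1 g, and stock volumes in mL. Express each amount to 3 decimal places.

chloramphenicol 1.324 mL; manganese sulfate monohydrate 78.301 mg; manganese chloride tetrahydrate 84.638 mg; L-arabinose 113.046 mL

Working volume: 1.98 L.
chloramphenicol: C1V1 = C2V2 → 23.4 µg/mL × 1980 mL ÷ 35000 µg/mL = 1.324 mL
manganese sulfate monohydrate: 0.234 mmol/L × 169 mg/mmol × 1.98 L = 78.301 mg
manganese chloride tetrahydrate: 0.216 mmol/L × 197.9 mg/mmol × 1.98 L = 84.638 mg
L-arabinose: C1V1 = C2V2 → 0.668% ÷ 11.7% × 1980 mL = 113.046 mL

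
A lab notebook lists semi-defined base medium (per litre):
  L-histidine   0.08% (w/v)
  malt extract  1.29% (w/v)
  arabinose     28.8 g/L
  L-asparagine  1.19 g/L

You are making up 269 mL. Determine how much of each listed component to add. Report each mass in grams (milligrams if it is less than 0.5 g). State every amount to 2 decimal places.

Scale factor relative to 1 L: 0.269.
L-histidine: 0.08% w/v = 0.8 g/L → 0.8 × 0.269 L = 0.2152 g = 215.20 mg
malt extract: 1.29% w/v = 12.9 g/L → 12.9 × 0.269 L = 3.47 g
arabinose: 28.8 g/L × 0.269 L = 7.75 g
L-asparagine: 1.19 g/L × 0.269 L = 0.32011 g = 320.11 mg

L-histidine 215.20 mg; malt extract 3.47 g; arabinose 7.75 g; L-asparagine 320.11 mg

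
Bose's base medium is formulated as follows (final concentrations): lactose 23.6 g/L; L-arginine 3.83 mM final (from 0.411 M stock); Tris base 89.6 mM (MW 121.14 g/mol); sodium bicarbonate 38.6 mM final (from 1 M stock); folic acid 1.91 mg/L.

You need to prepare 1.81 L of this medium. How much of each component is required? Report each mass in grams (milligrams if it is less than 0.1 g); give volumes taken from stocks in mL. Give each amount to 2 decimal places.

Working volume: 1.81 L.
lactose: 23.6 g/L × 1.81 L = 42.72 g
L-arginine: C1V1 = C2V2 → 3.83 mM × 1810 mL ÷ 411 mM = 16.87 mL
Tris base: 89.6 mmol/L × 121.14 g/mol × 1.81 L ÷ 1000 = 19.65 g
sodium bicarbonate: V = C2·V2/C1 = 38.6 mM × 1810 mL ÷ 1000 mM = 69.87 mL
folic acid: 1.91 mg/L × 1.81 L = 3.46 mg

lactose 42.72 g; L-arginine 16.87 mL; Tris base 19.65 g; sodium bicarbonate 69.87 mL; folic acid 3.46 mg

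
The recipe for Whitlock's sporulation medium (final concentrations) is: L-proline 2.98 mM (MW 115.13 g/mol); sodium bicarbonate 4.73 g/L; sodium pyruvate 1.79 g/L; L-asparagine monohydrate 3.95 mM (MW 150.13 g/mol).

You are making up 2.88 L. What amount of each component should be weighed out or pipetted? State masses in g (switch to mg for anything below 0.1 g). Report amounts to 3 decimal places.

L-proline 0.988 g; sodium bicarbonate 13.622 g; sodium pyruvate 5.155 g; L-asparagine monohydrate 1.708 g

Working volume: 2.88 L.
L-proline: 2.98 mmol/L × 115.13 g/mol × 2.88 L ÷ 1000 = 0.988 g
sodium bicarbonate: 4.73 g/L × 2.88 L = 13.622 g
sodium pyruvate: 1.79 g/L × 2.88 L = 5.155 g
L-asparagine monohydrate: 3.95 mmol/L × 150.13 g/mol × 2.88 L ÷ 1000 = 1.708 g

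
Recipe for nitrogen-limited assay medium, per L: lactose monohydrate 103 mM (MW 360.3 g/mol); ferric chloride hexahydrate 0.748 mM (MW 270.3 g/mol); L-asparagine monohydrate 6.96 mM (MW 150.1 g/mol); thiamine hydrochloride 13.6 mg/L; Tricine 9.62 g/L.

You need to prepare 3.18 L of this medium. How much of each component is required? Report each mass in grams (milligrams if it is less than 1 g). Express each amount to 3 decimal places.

Scale factor relative to 1 L: 3.18.
lactose monohydrate: 103 mmol/L × 360.3 g/mol × 3.18 L ÷ 1000 = 118.013 g
ferric chloride hexahydrate: 0.748 mmol/L × 270.3 mg/mmol × 3.18 L = 642.946 mg
L-asparagine monohydrate: 6.96 mmol/L × 150.1 g/mol × 3.18 L ÷ 1000 = 3.322 g
thiamine hydrochloride: 13.6 mg/L × 3.18 L = 43.248 mg
Tricine: 9.62 g/L × 3.18 L = 30.592 g

lactose monohydrate 118.013 g; ferric chloride hexahydrate 642.946 mg; L-asparagine monohydrate 3.322 g; thiamine hydrochloride 43.248 mg; Tricine 30.592 g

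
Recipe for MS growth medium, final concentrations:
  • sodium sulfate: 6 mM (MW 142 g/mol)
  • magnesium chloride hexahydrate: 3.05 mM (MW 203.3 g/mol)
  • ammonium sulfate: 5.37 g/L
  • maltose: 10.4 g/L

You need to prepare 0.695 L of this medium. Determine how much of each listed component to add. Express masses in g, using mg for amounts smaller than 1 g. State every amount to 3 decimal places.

sodium sulfate 592.140 mg; magnesium chloride hexahydrate 430.945 mg; ammonium sulfate 3.732 g; maltose 7.228 g

Scale factor relative to 1 L: 0.695.
sodium sulfate: 6 mmol/L × 142 mg/mmol × 0.695 L = 592.140 mg
magnesium chloride hexahydrate: 3.05 mmol/L × 203.3 mg/mmol × 0.695 L = 430.945 mg
ammonium sulfate: 5.37 g/L × 0.695 L = 3.732 g
maltose: 10.4 g/L × 0.695 L = 7.228 g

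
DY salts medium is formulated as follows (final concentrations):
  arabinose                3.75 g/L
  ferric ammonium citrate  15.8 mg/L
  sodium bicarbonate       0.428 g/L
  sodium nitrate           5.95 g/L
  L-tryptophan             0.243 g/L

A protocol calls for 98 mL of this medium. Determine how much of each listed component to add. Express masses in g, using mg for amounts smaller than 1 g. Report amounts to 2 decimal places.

arabinose 367.50 mg; ferric ammonium citrate 1.55 mg; sodium bicarbonate 41.94 mg; sodium nitrate 583.10 mg; L-tryptophan 23.81 mg

Scale factor relative to 1 L: 0.098.
arabinose: 3.75 g/L × 0.098 L = 0.3675 g = 367.50 mg
ferric ammonium citrate: 15.8 mg/L × 0.098 L = 1.55 mg
sodium bicarbonate: 0.428 g/L × 0.098 L = 0.041944 g = 41.94 mg
sodium nitrate: 5.95 g/L × 0.098 L = 0.5831 g = 583.10 mg
L-tryptophan: 0.243 g/L × 0.098 L = 0.023814 g = 23.81 mg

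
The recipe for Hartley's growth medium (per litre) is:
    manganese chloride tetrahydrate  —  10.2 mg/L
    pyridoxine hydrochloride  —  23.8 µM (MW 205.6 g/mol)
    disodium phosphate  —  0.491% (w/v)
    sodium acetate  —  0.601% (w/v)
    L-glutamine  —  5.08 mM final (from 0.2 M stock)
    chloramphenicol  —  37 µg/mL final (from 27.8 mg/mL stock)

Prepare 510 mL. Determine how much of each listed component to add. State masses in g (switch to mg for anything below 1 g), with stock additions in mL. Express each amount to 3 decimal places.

Scale factor relative to 1 L: 0.51.
manganese chloride tetrahydrate: 10.2 mg/L × 0.51 L = 5.202 mg
pyridoxine hydrochloride: 23.8 µmol/L × 205.6 g/mol × 0.51 L ÷ 1000 = 2.496 mg
disodium phosphate: 0.491 g per 100 mL × 510 mL ÷ 100 = 2.504 g
sodium acetate: 0.601 g per 100 mL × 510 mL ÷ 100 = 3.065 g
L-glutamine: dilute stock: 5.08 mM × 510 mL ÷ 200 mM = 12.954 mL
chloramphenicol: C1V1 = C2V2 → 37 µg/mL × 510 mL ÷ 27800 µg/mL = 0.679 mL

manganese chloride tetrahydrate 5.202 mg; pyridoxine hydrochloride 2.496 mg; disodium phosphate 2.504 g; sodium acetate 3.065 g; L-glutamine 12.954 mL; chloramphenicol 0.679 mL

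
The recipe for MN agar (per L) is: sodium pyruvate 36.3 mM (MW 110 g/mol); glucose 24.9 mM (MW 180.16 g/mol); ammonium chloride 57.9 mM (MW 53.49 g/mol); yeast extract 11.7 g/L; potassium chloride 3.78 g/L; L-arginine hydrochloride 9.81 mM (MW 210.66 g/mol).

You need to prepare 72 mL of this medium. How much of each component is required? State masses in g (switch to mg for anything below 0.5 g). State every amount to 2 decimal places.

Working volume: 72 mL = 0.072 L.
sodium pyruvate: 36.3 mmol/L × 110 mg/mmol × 0.072 L = 287.50 mg
glucose: 24.9 mmol/L × 180.16 mg/mmol × 0.072 L = 322.99 mg
ammonium chloride: 57.9 mmol/L × 53.49 mg/mmol × 0.072 L = 222.99 mg
yeast extract: 11.7 g/L × 0.072 L = 0.84 g
potassium chloride: 3.78 g/L × 0.072 L = 0.27216 g = 272.16 mg
L-arginine hydrochloride: 9.81 mmol/L × 210.66 mg/mmol × 0.072 L = 148.79 mg

sodium pyruvate 287.50 mg; glucose 322.99 mg; ammonium chloride 222.99 mg; yeast extract 0.84 g; potassium chloride 272.16 mg; L-arginine hydrochloride 148.79 mg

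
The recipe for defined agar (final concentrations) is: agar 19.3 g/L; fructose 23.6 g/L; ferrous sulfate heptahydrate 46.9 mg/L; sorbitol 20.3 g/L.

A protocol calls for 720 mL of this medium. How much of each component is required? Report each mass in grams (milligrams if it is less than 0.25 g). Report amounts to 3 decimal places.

agar 13.896 g; fructose 16.992 g; ferrous sulfate heptahydrate 33.768 mg; sorbitol 14.616 g

Target volume = 720 mL = 0.72 L.
agar: 19.3 g/L × 0.72 L = 13.896 g
fructose: 23.6 g/L × 0.72 L = 16.992 g
ferrous sulfate heptahydrate: 46.9 mg/L × 0.72 L = 33.768 mg
sorbitol: 20.3 g/L × 0.72 L = 14.616 g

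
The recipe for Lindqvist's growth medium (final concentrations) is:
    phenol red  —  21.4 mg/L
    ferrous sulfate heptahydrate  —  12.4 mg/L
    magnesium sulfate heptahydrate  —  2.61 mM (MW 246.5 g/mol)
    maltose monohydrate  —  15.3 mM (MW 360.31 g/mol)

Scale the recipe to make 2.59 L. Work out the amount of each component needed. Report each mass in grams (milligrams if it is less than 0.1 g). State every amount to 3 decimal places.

Working volume: 2.59 L.
phenol red: 21.4 mg/L × 2.59 L = 55.426 mg
ferrous sulfate heptahydrate: 12.4 mg/L × 2.59 L = 32.116 mg
magnesium sulfate heptahydrate: 2.61 mmol/L × 246.5 g/mol × 2.59 L ÷ 1000 = 1.666 g
maltose monohydrate: 15.3 mmol/L × 360.31 g/mol × 2.59 L ÷ 1000 = 14.278 g

phenol red 55.426 mg; ferrous sulfate heptahydrate 32.116 mg; magnesium sulfate heptahydrate 1.666 g; maltose monohydrate 14.278 g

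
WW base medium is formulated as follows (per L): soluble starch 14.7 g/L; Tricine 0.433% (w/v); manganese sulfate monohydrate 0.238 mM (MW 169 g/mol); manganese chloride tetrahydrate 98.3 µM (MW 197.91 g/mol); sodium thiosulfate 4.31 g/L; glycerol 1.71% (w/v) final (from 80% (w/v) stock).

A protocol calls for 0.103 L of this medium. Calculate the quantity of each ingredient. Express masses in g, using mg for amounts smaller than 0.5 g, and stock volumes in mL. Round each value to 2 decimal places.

Scale factor relative to 1 L: 0.103.
soluble starch: 14.7 g/L × 0.103 L = 1.51 g
Tricine: 0.433% w/v = 4.33 g/L → 4.33 × 0.103 L = 0.44599 g = 445.99 mg
manganese sulfate monohydrate: 0.238 mmol/L × 169 mg/mmol × 0.103 L = 4.14 mg
manganese chloride tetrahydrate: 98.3 µmol/L × 197.91 g/mol × 0.103 L ÷ 1000 = 2.00 mg
sodium thiosulfate: 4.31 g/L × 0.103 L = 0.44393 g = 443.93 mg
glycerol: C1V1 = C2V2 → 1.71% ÷ 80% × 103 mL = 2.20 mL

soluble starch 1.51 g; Tricine 445.99 mg; manganese sulfate monohydrate 4.14 mg; manganese chloride tetrahydrate 2.00 mg; sodium thiosulfate 443.93 mg; glycerol 2.20 mL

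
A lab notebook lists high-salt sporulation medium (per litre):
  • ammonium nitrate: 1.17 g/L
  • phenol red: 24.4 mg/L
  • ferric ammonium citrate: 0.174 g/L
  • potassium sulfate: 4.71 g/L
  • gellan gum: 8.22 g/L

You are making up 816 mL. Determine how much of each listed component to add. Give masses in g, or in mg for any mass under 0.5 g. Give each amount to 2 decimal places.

Working volume: 816 mL = 0.816 L.
ammonium nitrate: 1.17 g/L × 0.816 L = 0.95 g
phenol red: 24.4 mg/L × 0.816 L = 19.91 mg
ferric ammonium citrate: 0.174 g/L × 0.816 L = 0.141984 g = 141.98 mg
potassium sulfate: 4.71 g/L × 0.816 L = 3.84 g
gellan gum: 8.22 g/L × 0.816 L = 6.71 g

ammonium nitrate 0.95 g; phenol red 19.91 mg; ferric ammonium citrate 141.98 mg; potassium sulfate 3.84 g; gellan gum 6.71 g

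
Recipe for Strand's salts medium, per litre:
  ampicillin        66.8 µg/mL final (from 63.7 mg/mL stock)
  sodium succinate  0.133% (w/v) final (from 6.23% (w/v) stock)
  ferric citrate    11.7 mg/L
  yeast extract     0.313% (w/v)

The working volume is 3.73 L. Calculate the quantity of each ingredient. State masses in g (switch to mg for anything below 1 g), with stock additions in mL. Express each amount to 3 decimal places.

Scale factor relative to 1 L: 3.73.
ampicillin: C1V1 = C2V2 → 66.8 µg/mL × 3730 mL ÷ 63700 µg/mL = 3.912 mL
sodium succinate: C1V1 = C2V2 → 0.133% ÷ 6.23% × 3730 mL = 79.629 mL
ferric citrate: 11.7 mg/L × 3.73 L = 43.641 mg
yeast extract: 0.313% w/v = 3.13 g/L → 3.13 × 3.73 L = 11.675 g

ampicillin 3.912 mL; sodium succinate 79.629 mL; ferric citrate 43.641 mg; yeast extract 11.675 g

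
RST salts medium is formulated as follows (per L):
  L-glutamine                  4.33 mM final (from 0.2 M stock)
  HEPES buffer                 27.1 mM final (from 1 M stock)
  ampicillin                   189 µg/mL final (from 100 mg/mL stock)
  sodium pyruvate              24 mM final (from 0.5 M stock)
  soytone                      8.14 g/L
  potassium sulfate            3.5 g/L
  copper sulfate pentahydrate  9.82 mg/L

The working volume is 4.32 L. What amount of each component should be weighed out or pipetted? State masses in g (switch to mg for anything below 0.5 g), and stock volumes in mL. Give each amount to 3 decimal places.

Working volume: 4.32 L.
L-glutamine: C1V1 = C2V2 → 4.33 mM × 4320 mL ÷ 200 mM = 93.528 mL
HEPES buffer: V = C2·V2/C1 = 27.1 mM × 4320 mL ÷ 1000 mM = 117.072 mL
ampicillin: dilute stock: 189 µg/mL × 4320 mL ÷ 100000 µg/mL = 8.165 mL
sodium pyruvate: V = C2·V2/C1 = 24 mM × 4320 mL ÷ 500 mM = 207.360 mL
soytone: 8.14 g/L × 4.32 L = 35.165 g
potassium sulfate: 3.5 g/L × 4.32 L = 15.120 g
copper sulfate pentahydrate: 9.82 mg/L × 4.32 L = 42.422 mg

L-glutamine 93.528 mL; HEPES buffer 117.072 mL; ampicillin 8.165 mL; sodium pyruvate 207.360 mL; soytone 35.165 g; potassium sulfate 15.120 g; copper sulfate pentahydrate 42.422 mg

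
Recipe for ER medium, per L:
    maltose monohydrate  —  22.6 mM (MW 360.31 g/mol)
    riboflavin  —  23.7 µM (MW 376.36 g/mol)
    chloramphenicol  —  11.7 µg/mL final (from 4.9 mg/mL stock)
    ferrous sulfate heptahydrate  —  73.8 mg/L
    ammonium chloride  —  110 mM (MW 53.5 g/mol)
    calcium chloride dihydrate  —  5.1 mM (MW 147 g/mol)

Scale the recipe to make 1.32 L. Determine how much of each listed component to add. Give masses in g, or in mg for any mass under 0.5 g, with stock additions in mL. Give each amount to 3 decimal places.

maltose monohydrate 10.749 g; riboflavin 11.774 mg; chloramphenicol 3.152 mL; ferrous sulfate heptahydrate 97.416 mg; ammonium chloride 7.768 g; calcium chloride dihydrate 0.990 g

Scale factor relative to 1 L: 1.32.
maltose monohydrate: 22.6 mmol/L × 360.31 g/mol × 1.32 L ÷ 1000 = 10.749 g
riboflavin: 23.7 µmol/L × 376.36 g/mol × 1.32 L ÷ 1000 = 11.774 mg
chloramphenicol: dilute stock: 11.7 µg/mL × 1320 mL ÷ 4900 µg/mL = 3.152 mL
ferrous sulfate heptahydrate: 73.8 mg/L × 1.32 L = 97.416 mg
ammonium chloride: 110 mmol/L × 53.5 g/mol × 1.32 L ÷ 1000 = 7.768 g
calcium chloride dihydrate: 5.1 mmol/L × 147 g/mol × 1.32 L ÷ 1000 = 0.990 g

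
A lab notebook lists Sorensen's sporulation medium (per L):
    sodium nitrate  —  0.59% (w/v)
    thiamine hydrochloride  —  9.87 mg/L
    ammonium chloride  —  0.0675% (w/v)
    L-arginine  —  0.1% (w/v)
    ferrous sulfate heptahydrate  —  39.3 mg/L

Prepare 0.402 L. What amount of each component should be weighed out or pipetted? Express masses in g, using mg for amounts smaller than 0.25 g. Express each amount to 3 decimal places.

Working volume: 0.402 L.
sodium nitrate: 0.59 g per 100 mL × 402 mL ÷ 100 = 2.372 g
thiamine hydrochloride: 9.87 mg/L × 0.402 L = 3.968 mg
ammonium chloride: 0.0675 g per 100 mL × 402 mL ÷ 100 = 0.271 g
L-arginine: 0.1% w/v = 1 g/L → 1 × 0.402 L = 0.402 g
ferrous sulfate heptahydrate: 39.3 mg/L × 0.402 L = 15.799 mg

sodium nitrate 2.372 g; thiamine hydrochloride 3.968 mg; ammonium chloride 0.271 g; L-arginine 0.402 g; ferrous sulfate heptahydrate 15.799 mg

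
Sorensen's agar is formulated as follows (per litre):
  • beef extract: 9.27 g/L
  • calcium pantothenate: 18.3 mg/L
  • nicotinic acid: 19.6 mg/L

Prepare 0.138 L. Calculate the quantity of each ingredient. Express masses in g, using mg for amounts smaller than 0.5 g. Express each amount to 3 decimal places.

beef extract 1.279 g; calcium pantothenate 2.525 mg; nicotinic acid 2.705 mg

Scale factor relative to 1 L: 0.138.
beef extract: 9.27 g/L × 0.138 L = 1.279 g
calcium pantothenate: 18.3 mg/L × 0.138 L = 2.525 mg
nicotinic acid: 19.6 mg/L × 0.138 L = 2.705 mg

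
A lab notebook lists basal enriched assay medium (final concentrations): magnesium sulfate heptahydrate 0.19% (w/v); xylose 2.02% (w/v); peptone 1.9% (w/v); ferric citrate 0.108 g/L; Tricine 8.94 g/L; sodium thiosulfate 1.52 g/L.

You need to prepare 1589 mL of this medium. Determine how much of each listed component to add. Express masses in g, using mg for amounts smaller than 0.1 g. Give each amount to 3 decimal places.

magnesium sulfate heptahydrate 3.019 g; xylose 32.098 g; peptone 30.191 g; ferric citrate 0.172 g; Tricine 14.206 g; sodium thiosulfate 2.415 g

Scale factor relative to 1 L: 1.589.
magnesium sulfate heptahydrate: 0.19% w/v = 1.9 g/L → 1.9 × 1.589 L = 3.019 g
xylose: 2.02 g per 100 mL × 1589 mL ÷ 100 = 32.098 g
peptone: 1.9 g per 100 mL × 1589 mL ÷ 100 = 30.191 g
ferric citrate: 0.108 g/L × 1.589 L = 0.172 g
Tricine: 8.94 g/L × 1.589 L = 14.206 g
sodium thiosulfate: 1.52 g/L × 1.589 L = 2.415 g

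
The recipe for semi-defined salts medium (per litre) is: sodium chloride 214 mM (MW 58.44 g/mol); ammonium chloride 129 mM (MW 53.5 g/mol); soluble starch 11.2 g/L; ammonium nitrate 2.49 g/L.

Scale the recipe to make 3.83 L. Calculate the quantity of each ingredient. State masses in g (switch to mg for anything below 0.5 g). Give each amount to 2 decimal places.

Scale factor relative to 1 L: 3.83.
sodium chloride: 214 mmol/L × 58.44 g/mol × 3.83 L ÷ 1000 = 47.90 g
ammonium chloride: 129 mmol/L × 53.5 g/mol × 3.83 L ÷ 1000 = 26.43 g
soluble starch: 11.2 g/L × 3.83 L = 42.90 g
ammonium nitrate: 2.49 g/L × 3.83 L = 9.54 g

sodium chloride 47.90 g; ammonium chloride 26.43 g; soluble starch 42.90 g; ammonium nitrate 9.54 g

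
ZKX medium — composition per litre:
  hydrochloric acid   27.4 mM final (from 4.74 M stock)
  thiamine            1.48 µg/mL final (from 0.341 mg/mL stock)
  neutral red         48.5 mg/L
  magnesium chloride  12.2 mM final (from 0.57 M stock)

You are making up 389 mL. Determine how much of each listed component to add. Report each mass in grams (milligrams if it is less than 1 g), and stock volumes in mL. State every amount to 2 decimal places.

hydrochloric acid 2.25 mL; thiamine 1.69 mL; neutral red 18.87 mg; magnesium chloride 8.33 mL

Target volume = 389 mL = 0.389 L.
hydrochloric acid: C1V1 = C2V2 → 27.4 mM × 389 mL ÷ 4740 mM = 2.25 mL
thiamine: V = C2·V2/C1 = 1.48 µg/mL × 389 mL ÷ 341 µg/mL = 1.69 mL
neutral red: 48.5 mg/L × 0.389 L = 18.87 mg
magnesium chloride: C1V1 = C2V2 → 12.2 mM × 389 mL ÷ 570 mM = 8.33 mL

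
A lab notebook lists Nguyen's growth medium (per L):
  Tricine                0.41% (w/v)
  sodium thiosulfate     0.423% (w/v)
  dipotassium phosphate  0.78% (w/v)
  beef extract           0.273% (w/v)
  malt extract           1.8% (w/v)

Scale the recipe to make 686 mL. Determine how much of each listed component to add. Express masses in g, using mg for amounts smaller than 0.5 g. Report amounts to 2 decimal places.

Tricine 2.81 g; sodium thiosulfate 2.90 g; dipotassium phosphate 5.35 g; beef extract 1.87 g; malt extract 12.35 g

Target volume = 686 mL = 0.686 L.
Tricine: 0.41 g per 100 mL × 686 mL ÷ 100 = 2.81 g
sodium thiosulfate: 0.423% w/v = 4.23 g/L → 4.23 × 0.686 L = 2.90 g
dipotassium phosphate: 0.78 g per 100 mL × 686 mL ÷ 100 = 5.35 g
beef extract: 0.273 g per 100 mL × 686 mL ÷ 100 = 1.87 g
malt extract: 1.8% w/v = 18 g/L → 18 × 0.686 L = 12.35 g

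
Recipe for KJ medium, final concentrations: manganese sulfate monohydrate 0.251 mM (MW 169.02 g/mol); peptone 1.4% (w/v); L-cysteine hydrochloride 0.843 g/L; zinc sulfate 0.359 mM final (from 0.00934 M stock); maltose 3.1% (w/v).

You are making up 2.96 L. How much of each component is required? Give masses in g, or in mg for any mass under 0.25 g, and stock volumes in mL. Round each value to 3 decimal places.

manganese sulfate monohydrate 125.575 mg; peptone 41.440 g; L-cysteine hydrochloride 2.495 g; zinc sulfate 113.773 mL; maltose 91.760 g

Working volume: 2.96 L.
manganese sulfate monohydrate: 0.251 mmol/L × 169.02 mg/mmol × 2.96 L = 125.575 mg
peptone: 1.4% w/v = 14 g/L → 14 × 2.96 L = 41.440 g
L-cysteine hydrochloride: 0.843 g/L × 2.96 L = 2.495 g
zinc sulfate: V = C2·V2/C1 = 0.359 mM × 2960 mL ÷ 9.34 mM = 113.773 mL
maltose: 3.1% w/v = 31 g/L → 31 × 2.96 L = 91.760 g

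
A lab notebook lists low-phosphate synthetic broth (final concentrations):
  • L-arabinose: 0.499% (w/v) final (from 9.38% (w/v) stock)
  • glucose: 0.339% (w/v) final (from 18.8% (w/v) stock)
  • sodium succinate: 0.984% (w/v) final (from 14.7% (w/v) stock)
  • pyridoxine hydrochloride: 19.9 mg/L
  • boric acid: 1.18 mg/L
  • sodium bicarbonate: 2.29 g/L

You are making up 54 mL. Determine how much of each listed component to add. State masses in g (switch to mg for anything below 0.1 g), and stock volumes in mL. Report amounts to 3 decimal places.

Scale factor relative to 1 L: 0.054.
L-arabinose: C1V1 = C2V2 → 0.499% ÷ 9.38% × 54 mL = 2.873 mL
glucose: C1V1 = C2V2 → 0.339% ÷ 18.8% × 54 mL = 0.974 mL
sodium succinate: V = C2·V2/C1 = 0.984% ÷ 14.7% × 54 mL = 3.615 mL
pyridoxine hydrochloride: 19.9 mg/L × 0.054 L = 1.075 mg
boric acid: 1.18 mg/L × 0.054 L = 0.064 mg
sodium bicarbonate: 2.29 g/L × 0.054 L = 0.124 g

L-arabinose 2.873 mL; glucose 0.974 mL; sodium succinate 3.615 mL; pyridoxine hydrochloride 1.075 mg; boric acid 0.064 mg; sodium bicarbonate 0.124 g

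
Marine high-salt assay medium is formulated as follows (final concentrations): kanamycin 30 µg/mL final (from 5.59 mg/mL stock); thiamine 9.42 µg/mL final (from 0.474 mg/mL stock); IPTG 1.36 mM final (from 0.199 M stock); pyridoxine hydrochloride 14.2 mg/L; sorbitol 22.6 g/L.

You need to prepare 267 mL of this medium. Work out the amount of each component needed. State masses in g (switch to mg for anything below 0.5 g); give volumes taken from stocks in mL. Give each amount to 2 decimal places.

kanamycin 1.43 mL; thiamine 5.31 mL; IPTG 1.82 mL; pyridoxine hydrochloride 3.79 mg; sorbitol 6.03 g

Target volume = 267 mL = 0.267 L.
kanamycin: V = C2·V2/C1 = 30 µg/mL × 267 mL ÷ 5590 µg/mL = 1.43 mL
thiamine: C1V1 = C2V2 → 9.42 µg/mL × 267 mL ÷ 474 µg/mL = 5.31 mL
IPTG: dilute stock: 1.36 mM × 267 mL ÷ 199 mM = 1.82 mL
pyridoxine hydrochloride: 14.2 mg/L × 0.267 L = 3.79 mg
sorbitol: 22.6 g/L × 0.267 L = 6.03 g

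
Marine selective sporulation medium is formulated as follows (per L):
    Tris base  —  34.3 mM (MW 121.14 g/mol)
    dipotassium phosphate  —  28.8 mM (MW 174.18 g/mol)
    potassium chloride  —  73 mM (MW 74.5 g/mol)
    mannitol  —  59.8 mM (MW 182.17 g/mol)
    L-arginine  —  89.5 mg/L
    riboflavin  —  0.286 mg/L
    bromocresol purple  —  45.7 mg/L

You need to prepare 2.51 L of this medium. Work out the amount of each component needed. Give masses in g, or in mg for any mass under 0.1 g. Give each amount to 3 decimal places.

Scale factor relative to 1 L: 2.51.
Tris base: 34.3 mmol/L × 121.14 g/mol × 2.51 L ÷ 1000 = 10.429 g
dipotassium phosphate: 28.8 mmol/L × 174.18 g/mol × 2.51 L ÷ 1000 = 12.591 g
potassium chloride: 73 mmol/L × 74.5 g/mol × 2.51 L ÷ 1000 = 13.651 g
mannitol: 59.8 mmol/L × 182.17 g/mol × 2.51 L ÷ 1000 = 27.343 g
L-arginine: 89.5 mg/L × 2.51 L = 224.645 mg = 0.225 g
riboflavin: 0.286 mg/L × 2.51 L = 0.718 mg
bromocresol purple: 45.7 mg/L × 2.51 L = 114.707 mg = 0.115 g

Tris base 10.429 g; dipotassium phosphate 12.591 g; potassium chloride 13.651 g; mannitol 27.343 g; L-arginine 0.225 g; riboflavin 0.718 mg; bromocresol purple 0.115 g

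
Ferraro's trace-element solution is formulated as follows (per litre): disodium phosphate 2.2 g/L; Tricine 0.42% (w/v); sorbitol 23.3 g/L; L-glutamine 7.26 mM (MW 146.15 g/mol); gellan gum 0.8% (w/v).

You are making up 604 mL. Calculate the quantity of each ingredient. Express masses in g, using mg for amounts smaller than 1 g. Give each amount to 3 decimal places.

disodium phosphate 1.329 g; Tricine 2.537 g; sorbitol 14.073 g; L-glutamine 640.874 mg; gellan gum 4.832 g

Working volume: 604 mL = 0.604 L.
disodium phosphate: 2.2 g/L × 0.604 L = 1.329 g
Tricine: 0.42% w/v = 4.2 g/L → 4.2 × 0.604 L = 2.537 g
sorbitol: 23.3 g/L × 0.604 L = 14.073 g
L-glutamine: 7.26 mmol/L × 146.15 mg/mmol × 0.604 L = 640.874 mg
gellan gum: 0.8 g per 100 mL × 604 mL ÷ 100 = 4.832 g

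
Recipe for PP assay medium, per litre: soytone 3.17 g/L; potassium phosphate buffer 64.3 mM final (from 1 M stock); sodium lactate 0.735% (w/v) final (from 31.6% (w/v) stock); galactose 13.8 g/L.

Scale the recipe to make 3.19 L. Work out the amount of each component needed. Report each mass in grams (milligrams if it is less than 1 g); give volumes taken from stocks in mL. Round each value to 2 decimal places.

soytone 10.11 g; potassium phosphate buffer 205.12 mL; sodium lactate 74.20 mL; galactose 44.02 g

Scale factor relative to 1 L: 3.19.
soytone: 3.17 g/L × 3.19 L = 10.11 g
potassium phosphate buffer: V = C2·V2/C1 = 64.3 mM × 3190 mL ÷ 1000 mM = 205.12 mL
sodium lactate: V = C2·V2/C1 = 0.735% ÷ 31.6% × 3190 mL = 74.20 mL
galactose: 13.8 g/L × 3.19 L = 44.02 g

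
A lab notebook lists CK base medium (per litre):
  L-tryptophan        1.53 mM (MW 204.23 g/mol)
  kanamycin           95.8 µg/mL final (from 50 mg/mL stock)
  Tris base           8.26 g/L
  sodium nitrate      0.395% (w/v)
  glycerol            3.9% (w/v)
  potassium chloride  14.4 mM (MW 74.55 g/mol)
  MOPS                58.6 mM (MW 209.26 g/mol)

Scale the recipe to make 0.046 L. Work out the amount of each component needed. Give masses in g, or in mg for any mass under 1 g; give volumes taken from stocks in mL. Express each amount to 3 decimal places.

Working volume: 0.046 L.
L-tryptophan: 1.53 mmol/L × 204.23 mg/mmol × 0.046 L = 14.374 mg
kanamycin: V = C2·V2/C1 = 95.8 µg/mL × 46 mL ÷ 50000 µg/mL = 0.088 mL
Tris base: 8.26 g/L × 0.046 L = 0.37996 g = 379.960 mg
sodium nitrate: 0.395 g per 100 mL × 46 mL ÷ 100 = 0.1817 g = 181.700 mg
glycerol: 3.9 g per 100 mL × 46 mL ÷ 100 = 1.794 g
potassium chloride: 14.4 mmol/L × 74.55 mg/mmol × 0.046 L = 49.382 mg
MOPS: 58.6 mmol/L × 209.26 mg/mmol × 0.046 L = 564.081 mg

L-tryptophan 14.374 mg; kanamycin 0.088 mL; Tris base 379.960 mg; sodium nitrate 181.700 mg; glycerol 1.794 g; potassium chloride 49.382 mg; MOPS 564.081 mg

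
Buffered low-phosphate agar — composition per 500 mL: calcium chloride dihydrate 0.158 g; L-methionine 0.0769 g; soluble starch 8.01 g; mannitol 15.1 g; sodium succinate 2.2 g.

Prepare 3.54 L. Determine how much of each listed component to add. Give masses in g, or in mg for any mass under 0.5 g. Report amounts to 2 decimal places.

calcium chloride dihydrate 1.12 g; L-methionine 0.54 g; soluble starch 56.71 g; mannitol 106.91 g; sodium succinate 15.58 g

Scale factor = 3540 mL / 500 mL = 7.08.
calcium chloride dihydrate: 0.158 g × (3540 mL / 500 mL) = 1.12 g
L-methionine: 0.0769 g × (3540 mL / 500 mL) = 0.54 g
soluble starch: 8.01 g × (3540 mL / 500 mL) = 56.71 g
mannitol: 15.1 g × (3540 mL / 500 mL) = 106.91 g
sodium succinate: 2.2 g × (3540 mL / 500 mL) = 15.58 g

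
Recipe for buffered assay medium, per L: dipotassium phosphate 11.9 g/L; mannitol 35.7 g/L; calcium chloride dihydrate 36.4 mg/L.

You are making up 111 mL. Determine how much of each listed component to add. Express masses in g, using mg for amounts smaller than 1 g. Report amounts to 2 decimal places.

Target volume = 111 mL = 0.111 L.
dipotassium phosphate: 11.9 g/L × 0.111 L = 1.32 g
mannitol: 35.7 g/L × 0.111 L = 3.96 g
calcium chloride dihydrate: 36.4 mg/L × 0.111 L = 4.04 mg

dipotassium phosphate 1.32 g; mannitol 3.96 g; calcium chloride dihydrate 4.04 mg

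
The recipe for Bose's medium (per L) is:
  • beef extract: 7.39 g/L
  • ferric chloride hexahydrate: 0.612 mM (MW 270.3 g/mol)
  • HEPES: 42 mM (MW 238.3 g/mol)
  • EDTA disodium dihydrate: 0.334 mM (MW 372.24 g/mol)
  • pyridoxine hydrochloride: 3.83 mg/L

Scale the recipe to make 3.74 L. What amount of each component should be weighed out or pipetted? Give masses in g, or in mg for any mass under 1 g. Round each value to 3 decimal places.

Working volume: 3.74 L.
beef extract: 7.39 g/L × 3.74 L = 27.639 g
ferric chloride hexahydrate: 0.612 mmol/L × 270.3 mg/mmol × 3.74 L = 618.684 mg
HEPES: 42 mmol/L × 238.3 g/mol × 3.74 L ÷ 1000 = 37.432 g
EDTA disodium dihydrate: 0.334 mmol/L × 372.24 mg/mmol × 3.74 L = 464.987 mg
pyridoxine hydrochloride: 3.83 mg/L × 3.74 L = 14.324 mg

beef extract 27.639 g; ferric chloride hexahydrate 618.684 mg; HEPES 37.432 g; EDTA disodium dihydrate 464.987 mg; pyridoxine hydrochloride 14.324 mg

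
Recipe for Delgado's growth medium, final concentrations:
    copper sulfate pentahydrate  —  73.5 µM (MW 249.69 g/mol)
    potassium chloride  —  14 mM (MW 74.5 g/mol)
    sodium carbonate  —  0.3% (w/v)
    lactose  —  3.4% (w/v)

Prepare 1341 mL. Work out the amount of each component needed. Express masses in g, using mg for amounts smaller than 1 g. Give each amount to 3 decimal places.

copper sulfate pentahydrate 24.610 mg; potassium chloride 1.399 g; sodium carbonate 4.023 g; lactose 45.594 g

Target volume = 1341 mL = 1.341 L.
copper sulfate pentahydrate: 73.5 µmol/L × 249.69 g/mol × 1.341 L ÷ 1000 = 24.610 mg
potassium chloride: 14 mmol/L × 74.5 g/mol × 1.341 L ÷ 1000 = 1.399 g
sodium carbonate: 0.3 g per 100 mL × 1341 mL ÷ 100 = 4.023 g
lactose: 3.4 g per 100 mL × 1341 mL ÷ 100 = 45.594 g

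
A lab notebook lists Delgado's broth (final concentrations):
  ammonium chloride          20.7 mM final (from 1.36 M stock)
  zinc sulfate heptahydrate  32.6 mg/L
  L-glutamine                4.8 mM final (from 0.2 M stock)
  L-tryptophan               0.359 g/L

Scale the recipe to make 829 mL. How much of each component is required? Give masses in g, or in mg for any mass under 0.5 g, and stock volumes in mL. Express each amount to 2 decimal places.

Working volume: 829 mL = 0.829 L.
ammonium chloride: C1V1 = C2V2 → 20.7 mM × 829 mL ÷ 1360 mM = 12.62 mL
zinc sulfate heptahydrate: 32.6 mg/L × 0.829 L = 27.03 mg
L-glutamine: C1V1 = C2V2 → 4.8 mM × 829 mL ÷ 200 mM = 19.90 mL
L-tryptophan: 0.359 g/L × 0.829 L = 0.297611 g = 297.61 mg

ammonium chloride 12.62 mL; zinc sulfate heptahydrate 27.03 mg; L-glutamine 19.90 mL; L-tryptophan 297.61 mg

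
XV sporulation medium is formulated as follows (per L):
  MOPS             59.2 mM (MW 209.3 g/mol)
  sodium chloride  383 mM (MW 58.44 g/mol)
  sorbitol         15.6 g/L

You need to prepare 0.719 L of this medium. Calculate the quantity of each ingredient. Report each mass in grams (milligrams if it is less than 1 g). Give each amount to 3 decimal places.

Scale factor relative to 1 L: 0.719.
MOPS: 59.2 mmol/L × 209.3 g/mol × 0.719 L ÷ 1000 = 8.909 g
sodium chloride: 383 mmol/L × 58.44 g/mol × 0.719 L ÷ 1000 = 16.093 g
sorbitol: 15.6 g/L × 0.719 L = 11.216 g

MOPS 8.909 g; sodium chloride 16.093 g; sorbitol 11.216 g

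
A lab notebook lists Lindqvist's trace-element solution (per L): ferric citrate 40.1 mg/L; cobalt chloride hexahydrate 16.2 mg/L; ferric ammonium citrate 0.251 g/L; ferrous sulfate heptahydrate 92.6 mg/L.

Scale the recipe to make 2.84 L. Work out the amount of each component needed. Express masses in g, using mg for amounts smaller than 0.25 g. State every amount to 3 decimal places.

Working volume: 2.84 L.
ferric citrate: 40.1 mg/L × 2.84 L = 113.884 mg
cobalt chloride hexahydrate: 16.2 mg/L × 2.84 L = 46.008 mg
ferric ammonium citrate: 0.251 g/L × 2.84 L = 0.713 g
ferrous sulfate heptahydrate: 92.6 mg/L × 2.84 L = 262.984 mg = 0.263 g

ferric citrate 113.884 mg; cobalt chloride hexahydrate 46.008 mg; ferric ammonium citrate 0.713 g; ferrous sulfate heptahydrate 0.263 g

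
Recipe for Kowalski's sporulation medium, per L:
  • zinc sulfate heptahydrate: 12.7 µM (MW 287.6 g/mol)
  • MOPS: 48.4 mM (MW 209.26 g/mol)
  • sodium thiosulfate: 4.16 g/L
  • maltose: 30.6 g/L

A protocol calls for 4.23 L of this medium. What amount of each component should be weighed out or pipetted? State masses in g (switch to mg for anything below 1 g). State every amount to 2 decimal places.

Scale factor relative to 1 L: 4.23.
zinc sulfate heptahydrate: 12.7 µmol/L × 287.6 g/mol × 4.23 L ÷ 1000 = 15.45 mg
MOPS: 48.4 mmol/L × 209.26 g/mol × 4.23 L ÷ 1000 = 42.84 g
sodium thiosulfate: 4.16 g/L × 4.23 L = 17.60 g
maltose: 30.6 g/L × 4.23 L = 129.44 g

zinc sulfate heptahydrate 15.45 mg; MOPS 42.84 g; sodium thiosulfate 17.60 g; maltose 129.44 g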